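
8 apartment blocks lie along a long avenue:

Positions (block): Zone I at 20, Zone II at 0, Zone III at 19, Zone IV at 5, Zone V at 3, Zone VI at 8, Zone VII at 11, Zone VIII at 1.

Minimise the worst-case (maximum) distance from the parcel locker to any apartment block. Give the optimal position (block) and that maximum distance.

location 10, max distance 10

The 1-center on a line is the midpoint of the two extreme points: leftmost at 0, rightmost at 20.
Optimal location = (0 + 20)/2 = 10; maximum distance = (20 − 0)/2 = 10.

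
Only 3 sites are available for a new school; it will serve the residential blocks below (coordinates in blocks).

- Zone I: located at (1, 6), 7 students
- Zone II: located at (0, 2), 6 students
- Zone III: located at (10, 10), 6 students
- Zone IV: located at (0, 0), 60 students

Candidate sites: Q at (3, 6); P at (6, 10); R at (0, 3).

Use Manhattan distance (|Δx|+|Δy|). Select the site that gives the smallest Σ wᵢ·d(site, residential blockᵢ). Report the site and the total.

Total weighted distance at each candidate:
  Q (3, 6): total = 662
  P (6, 10): total = 1131
  R (0, 3): total = 316
Minimum is at R with total 316 blocks.

R, total 316 blocks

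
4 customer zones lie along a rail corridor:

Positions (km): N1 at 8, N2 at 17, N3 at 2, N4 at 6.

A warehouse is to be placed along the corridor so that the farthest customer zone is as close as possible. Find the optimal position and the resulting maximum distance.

The 1-center on a line is the midpoint of the two extreme points: leftmost at 2, rightmost at 17.
Optimal location = (2 + 17)/2 = 9.5; maximum distance = (17 − 2)/2 = 7.5.

location 9.5, max distance 7.5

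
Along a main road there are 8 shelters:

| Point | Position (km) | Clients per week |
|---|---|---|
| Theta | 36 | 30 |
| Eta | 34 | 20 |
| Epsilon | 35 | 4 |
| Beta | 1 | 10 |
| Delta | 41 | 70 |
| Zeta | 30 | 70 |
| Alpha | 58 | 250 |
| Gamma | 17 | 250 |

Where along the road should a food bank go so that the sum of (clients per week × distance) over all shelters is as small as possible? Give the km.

For a sum of weighted absolute distances on a line, the optimum is the weighted median (not the mean). Total weight W = 704; half-weight = 352.
Sort by position and accumulate weight:
  km 1 (Beta, w=10) → cum 10
  km 17 (Gamma, w=250) → cum 260
  km 30 (Zeta, w=70) → cum 330
  km 34 (Eta, w=20) → cum 350
  km 35 (Epsilon, w=4) → cum 354  ≥ 352 → median here
  km 36 (Theta, w=30) → cum 384
  km 41 (Delta, w=70) → cum 454
  km 58 (Alpha, w=250) → cum 704
Optimal location: km 35.

x = 35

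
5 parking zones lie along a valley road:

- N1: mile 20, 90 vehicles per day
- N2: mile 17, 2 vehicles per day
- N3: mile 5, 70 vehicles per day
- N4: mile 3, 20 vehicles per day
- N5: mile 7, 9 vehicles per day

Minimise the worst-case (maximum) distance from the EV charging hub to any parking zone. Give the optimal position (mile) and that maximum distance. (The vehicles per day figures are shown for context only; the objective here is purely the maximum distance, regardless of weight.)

The 1-center on a line is the midpoint of the two extreme points: leftmost at 3, rightmost at 20.
Optimal location = (3 + 20)/2 = 11.5; maximum distance = (20 − 3)/2 = 8.5.

location 11.5, max distance 8.5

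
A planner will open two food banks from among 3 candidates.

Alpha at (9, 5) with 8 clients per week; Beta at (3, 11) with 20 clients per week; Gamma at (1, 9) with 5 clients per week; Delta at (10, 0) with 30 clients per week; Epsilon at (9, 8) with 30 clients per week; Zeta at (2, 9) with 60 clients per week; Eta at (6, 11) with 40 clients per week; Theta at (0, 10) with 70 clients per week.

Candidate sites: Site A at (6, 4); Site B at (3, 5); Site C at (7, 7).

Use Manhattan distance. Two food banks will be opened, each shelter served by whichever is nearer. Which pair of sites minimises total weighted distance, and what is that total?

Evaluate every pair (each demand assigned to the nearer of the two):
  {Site B, Site C}: total = 1632
  {Site A, Site B}: total = 1772
  {Site A, Site C}: total = 1882
Best pair: {Site B, Site C} with total 1632.

{Site B, Site C}, total 1632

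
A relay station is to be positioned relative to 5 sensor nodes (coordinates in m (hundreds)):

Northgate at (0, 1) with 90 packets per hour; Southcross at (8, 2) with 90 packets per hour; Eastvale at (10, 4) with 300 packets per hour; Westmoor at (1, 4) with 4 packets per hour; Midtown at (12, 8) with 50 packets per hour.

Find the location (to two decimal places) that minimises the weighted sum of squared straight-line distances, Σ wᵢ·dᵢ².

The minimiser of Σwᵢ‖p−pᵢ‖² is the weighted centroid p* = (Σwᵢpᵢ)/(Σwᵢ).
Σwᵢ = 534.
Σwᵢxᵢ = 90·0 + 90·8 + 300·10 + 4·1 + 50·12 = 4324.
Σwᵢyᵢ = 90·1 + 90·2 + 300·4 + 4·4 + 50·8 = 1886.
x* = 4324/534 = 8.10, y* = 1886/534 = 3.53.

(8.10, 3.53)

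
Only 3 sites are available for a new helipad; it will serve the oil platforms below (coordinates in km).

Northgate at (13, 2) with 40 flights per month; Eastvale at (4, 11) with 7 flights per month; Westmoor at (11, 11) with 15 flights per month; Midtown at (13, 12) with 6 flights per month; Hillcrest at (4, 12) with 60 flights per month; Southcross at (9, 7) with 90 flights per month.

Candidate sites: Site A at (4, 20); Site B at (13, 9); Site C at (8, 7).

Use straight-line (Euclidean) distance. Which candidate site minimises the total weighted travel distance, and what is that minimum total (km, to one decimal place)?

Total weighted distance at each candidate:
  Site A (4, 20): total = 2844.8
  Site B (13, 9): total = 1376.7
  Site C (8, 7): total = 914.1
Minimum is at Site C with total 914.1 km.

Site C, total 914.1 km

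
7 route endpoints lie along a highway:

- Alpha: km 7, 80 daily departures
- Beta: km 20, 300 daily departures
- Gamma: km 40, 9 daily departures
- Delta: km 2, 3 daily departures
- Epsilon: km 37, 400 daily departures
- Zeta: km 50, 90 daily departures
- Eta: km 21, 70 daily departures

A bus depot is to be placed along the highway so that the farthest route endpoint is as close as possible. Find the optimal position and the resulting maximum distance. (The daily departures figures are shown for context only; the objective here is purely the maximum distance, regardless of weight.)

location 26, max distance 24

The 1-center on a line is the midpoint of the two extreme points: leftmost at 2, rightmost at 50.
Optimal location = (2 + 50)/2 = 26; maximum distance = (50 − 2)/2 = 24.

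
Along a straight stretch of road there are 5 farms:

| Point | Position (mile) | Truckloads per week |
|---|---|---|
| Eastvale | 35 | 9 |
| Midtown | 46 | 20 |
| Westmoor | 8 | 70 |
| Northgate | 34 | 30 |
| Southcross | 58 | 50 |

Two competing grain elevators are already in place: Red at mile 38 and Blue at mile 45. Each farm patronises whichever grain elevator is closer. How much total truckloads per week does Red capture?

The indifferent point is the midpoint (38+45)/2 = 41.5; farms left of it (closer to Red at 38) go to Red, those right go to Blue.
  Westmoor at 8 (w=70) → Red
  Northgate at 34 (w=30) → Red
  Eastvale at 35 (w=9) → Red
  Midtown at 46 (w=20) → Blue
  Southcross at 58 (w=50) → Blue
Red captures 109; Blue captures 70.

109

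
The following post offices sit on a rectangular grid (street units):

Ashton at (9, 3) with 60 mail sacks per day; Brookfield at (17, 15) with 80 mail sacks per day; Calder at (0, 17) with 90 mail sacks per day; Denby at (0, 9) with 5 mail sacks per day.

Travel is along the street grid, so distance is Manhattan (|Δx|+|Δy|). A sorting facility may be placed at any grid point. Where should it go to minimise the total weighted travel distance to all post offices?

(9, 15)

Manhattan distance separates: Σwᵢ(|x−xᵢ|+|y−yᵢ|) = Σwᵢ|x−xᵢ| + Σwᵢ|y−yᵢ|, so x and y are optimised independently as 1-D weighted medians.
Total weight W = 235; half = 117.5.
x-coordinate, sorted with cumulative weight:
  x=0 (Calder, w=90) cum 90
  x=0 (Denby, w=5) cum 95
  x=9 (Ashton, w=60) cum 155  ← median
  x=17 (Brookfield, w=80) cum 235
⇒ x* = 9
y-coordinate, sorted with cumulative weight:
  y=3 (Ashton, w=60) cum 60
  y=9 (Denby, w=5) cum 65
  y=15 (Brookfield, w=80) cum 145  ← median
  y=17 (Calder, w=90) cum 235
⇒ y* = 15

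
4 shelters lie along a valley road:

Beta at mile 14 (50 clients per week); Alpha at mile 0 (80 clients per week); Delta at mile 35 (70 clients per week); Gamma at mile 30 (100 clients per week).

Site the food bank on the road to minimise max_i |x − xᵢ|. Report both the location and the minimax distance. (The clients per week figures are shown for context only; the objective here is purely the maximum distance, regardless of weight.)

The 1-center on a line is the midpoint of the two extreme points: leftmost at 0, rightmost at 35.
Optimal location = (0 + 35)/2 = 17.5; maximum distance = (35 − 0)/2 = 17.5.

location 17.5, max distance 17.5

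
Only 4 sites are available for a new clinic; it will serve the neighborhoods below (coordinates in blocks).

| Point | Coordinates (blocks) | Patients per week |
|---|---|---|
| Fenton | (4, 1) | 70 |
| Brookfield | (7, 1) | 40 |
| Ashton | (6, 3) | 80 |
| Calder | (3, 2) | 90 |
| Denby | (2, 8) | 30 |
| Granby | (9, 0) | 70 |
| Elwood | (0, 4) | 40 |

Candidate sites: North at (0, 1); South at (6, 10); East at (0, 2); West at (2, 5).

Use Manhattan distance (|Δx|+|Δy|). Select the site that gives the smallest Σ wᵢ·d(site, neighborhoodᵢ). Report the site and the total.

Total weighted distance at each candidate:
  North (0, 1): total = 2650
  South (6, 10): total = 4290
  East (0, 2): total = 2590
  West (2, 5): total = 2670
Minimum is at East with total 2590 blocks.

East, total 2590 blocks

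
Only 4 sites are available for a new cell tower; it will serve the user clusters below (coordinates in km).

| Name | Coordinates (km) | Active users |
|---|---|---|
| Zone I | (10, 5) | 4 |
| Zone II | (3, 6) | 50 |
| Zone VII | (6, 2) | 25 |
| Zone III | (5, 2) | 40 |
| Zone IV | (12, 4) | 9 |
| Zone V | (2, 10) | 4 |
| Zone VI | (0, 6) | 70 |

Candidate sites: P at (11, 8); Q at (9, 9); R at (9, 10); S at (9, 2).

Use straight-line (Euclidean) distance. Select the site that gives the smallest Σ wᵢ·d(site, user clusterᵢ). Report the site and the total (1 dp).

Total weighted distance at each candidate:
  P (11, 8): total = 1816.2
  Q (9, 9): total = 1609.6
  R (9, 10): total = 1730.1
  S (9, 2): total = 1372.6
Minimum is at S with total 1372.6 km.

S, total 1372.6 km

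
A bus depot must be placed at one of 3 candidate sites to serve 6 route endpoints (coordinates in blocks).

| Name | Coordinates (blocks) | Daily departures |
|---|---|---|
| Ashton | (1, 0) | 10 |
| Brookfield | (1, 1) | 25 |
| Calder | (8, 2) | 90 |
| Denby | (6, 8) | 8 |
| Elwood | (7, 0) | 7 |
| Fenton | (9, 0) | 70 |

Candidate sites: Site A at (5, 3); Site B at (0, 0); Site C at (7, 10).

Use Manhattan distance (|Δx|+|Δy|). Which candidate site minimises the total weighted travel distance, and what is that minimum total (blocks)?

Site A, total 1153 blocks

Total weighted distance at each candidate:
  Site A (5, 3): total = 1153
  Site B (0, 0): total = 1751
  Site C (7, 10): total = 2279
Minimum is at Site A with total 1153 blocks.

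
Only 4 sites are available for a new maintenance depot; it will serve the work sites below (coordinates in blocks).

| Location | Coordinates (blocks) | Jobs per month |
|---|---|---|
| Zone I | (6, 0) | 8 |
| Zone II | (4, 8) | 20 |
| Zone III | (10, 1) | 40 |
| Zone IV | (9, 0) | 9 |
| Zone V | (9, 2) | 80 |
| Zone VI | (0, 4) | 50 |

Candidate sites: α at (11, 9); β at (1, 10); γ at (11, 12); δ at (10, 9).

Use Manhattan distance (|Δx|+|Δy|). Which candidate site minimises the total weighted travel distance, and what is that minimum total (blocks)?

Total weighted distance at each candidate:
  α (11, 9): total = 2251
  β (1, 10): total = 2732
  γ (11, 12): total = 2872
  δ (10, 9): total = 2044
Minimum is at δ with total 2044 blocks.

δ, total 2044 blocks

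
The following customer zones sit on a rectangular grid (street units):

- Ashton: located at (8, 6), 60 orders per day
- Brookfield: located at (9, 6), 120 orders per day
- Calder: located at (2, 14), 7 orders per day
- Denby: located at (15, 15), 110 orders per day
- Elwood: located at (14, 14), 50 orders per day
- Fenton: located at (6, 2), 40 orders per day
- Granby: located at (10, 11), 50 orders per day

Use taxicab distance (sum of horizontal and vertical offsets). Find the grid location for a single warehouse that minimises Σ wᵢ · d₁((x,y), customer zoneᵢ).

(9, 6)

Manhattan distance separates: Σwᵢ(|x−xᵢ|+|y−yᵢ|) = Σwᵢ|x−xᵢ| + Σwᵢ|y−yᵢ|, so x and y are optimised independently as 1-D weighted medians.
Total weight W = 437; half = 218.5.
x-coordinate, sorted with cumulative weight:
  x=2 (Calder, w=7) cum 7
  x=6 (Fenton, w=40) cum 47
  x=8 (Ashton, w=60) cum 107
  x=9 (Brookfield, w=120) cum 227  ← median
  x=10 (Granby, w=50) cum 277
  x=14 (Elwood, w=50) cum 327
  x=15 (Denby, w=110) cum 437
⇒ x* = 9
y-coordinate, sorted with cumulative weight:
  y=2 (Fenton, w=40) cum 40
  y=6 (Ashton, w=60) cum 100
  y=6 (Brookfield, w=120) cum 220  ← median
  y=11 (Granby, w=50) cum 270
  y=14 (Calder, w=7) cum 277
  y=14 (Elwood, w=50) cum 327
  y=15 (Denby, w=110) cum 437
⇒ y* = 6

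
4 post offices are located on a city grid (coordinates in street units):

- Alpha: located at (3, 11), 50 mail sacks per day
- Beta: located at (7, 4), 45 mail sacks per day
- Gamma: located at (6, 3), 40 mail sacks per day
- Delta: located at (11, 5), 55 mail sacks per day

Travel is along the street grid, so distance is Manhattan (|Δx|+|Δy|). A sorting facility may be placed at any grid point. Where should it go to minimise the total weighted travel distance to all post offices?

Manhattan distance separates: Σwᵢ(|x−xᵢ|+|y−yᵢ|) = Σwᵢ|x−xᵢ| + Σwᵢ|y−yᵢ|, so x and y are optimised independently as 1-D weighted medians.
Total weight W = 190; half = 95.
x-coordinate, sorted with cumulative weight:
  x=3 (Alpha, w=50) cum 50
  x=6 (Gamma, w=40) cum 90
  x=7 (Beta, w=45) cum 135  ← median
  x=11 (Delta, w=55) cum 190
⇒ x* = 7
y-coordinate, sorted with cumulative weight:
  y=3 (Gamma, w=40) cum 40
  y=4 (Beta, w=45) cum 85
  y=5 (Delta, w=55) cum 140  ← median
  y=11 (Alpha, w=50) cum 190
⇒ y* = 5

(7, 5)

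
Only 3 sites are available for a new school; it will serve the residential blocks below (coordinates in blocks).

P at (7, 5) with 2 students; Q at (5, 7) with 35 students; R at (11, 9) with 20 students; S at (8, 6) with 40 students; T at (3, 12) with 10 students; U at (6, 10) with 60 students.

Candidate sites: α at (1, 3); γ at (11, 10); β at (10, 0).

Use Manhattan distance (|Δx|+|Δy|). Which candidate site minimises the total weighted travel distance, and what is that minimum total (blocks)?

Total weighted distance at each candidate:
  α (1, 3): total = 1846
  γ (11, 10): total = 1033
  β (10, 0): total = 1986
Minimum is at γ with total 1033 blocks.

γ, total 1033 blocks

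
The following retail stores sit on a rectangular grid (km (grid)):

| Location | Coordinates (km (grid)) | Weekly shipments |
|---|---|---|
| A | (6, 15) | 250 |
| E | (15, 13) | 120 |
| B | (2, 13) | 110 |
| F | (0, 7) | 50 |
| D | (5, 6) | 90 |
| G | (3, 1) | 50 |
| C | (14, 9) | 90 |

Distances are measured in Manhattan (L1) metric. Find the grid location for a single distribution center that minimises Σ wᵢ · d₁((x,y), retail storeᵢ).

Manhattan distance separates: Σwᵢ(|x−xᵢ|+|y−yᵢ|) = Σwᵢ|x−xᵢ| + Σwᵢ|y−yᵢ|, so x and y are optimised independently as 1-D weighted medians.
Total weight W = 760; half = 380.
x-coordinate, sorted with cumulative weight:
  x=0 (F, w=50) cum 50
  x=2 (B, w=110) cum 160
  x=3 (G, w=50) cum 210
  x=5 (D, w=90) cum 300
  x=6 (A, w=250) cum 550  ← median
  x=14 (C, w=90) cum 640
  x=15 (E, w=120) cum 760
⇒ x* = 6
y-coordinate, sorted with cumulative weight:
  y=1 (G, w=50) cum 50
  y=6 (D, w=90) cum 140
  y=7 (F, w=50) cum 190
  y=9 (C, w=90) cum 280
  y=13 (E, w=120) cum 400  ← median
  y=13 (B, w=110) cum 510
  y=15 (A, w=250) cum 760
⇒ y* = 13

(6, 13)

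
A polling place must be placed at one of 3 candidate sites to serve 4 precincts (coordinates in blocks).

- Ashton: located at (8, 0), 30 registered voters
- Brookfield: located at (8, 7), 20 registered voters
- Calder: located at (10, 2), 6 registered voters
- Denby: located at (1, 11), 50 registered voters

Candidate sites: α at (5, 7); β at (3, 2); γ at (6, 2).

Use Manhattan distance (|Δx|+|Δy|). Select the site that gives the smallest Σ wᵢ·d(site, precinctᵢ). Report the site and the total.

Total weighted distance at each candidate:
  α (5, 7): total = 820
  β (3, 2): total = 1002
  γ (6, 2): total = 984
Minimum is at α with total 820 blocks.

α, total 820 blocks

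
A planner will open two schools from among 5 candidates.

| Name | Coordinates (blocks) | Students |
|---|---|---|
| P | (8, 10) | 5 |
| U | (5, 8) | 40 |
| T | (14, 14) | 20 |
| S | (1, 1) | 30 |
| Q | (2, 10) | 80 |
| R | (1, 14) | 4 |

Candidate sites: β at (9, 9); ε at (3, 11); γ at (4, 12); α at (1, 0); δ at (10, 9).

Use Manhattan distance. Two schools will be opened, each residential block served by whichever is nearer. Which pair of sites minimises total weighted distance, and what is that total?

Evaluate every pair (each demand assigned to the nearer of the two):
  {ε, α}: total = 720
  {γ, α}: total = 840
  {ε, δ}: total = 935
  {β, ε}: total = 950
  {ε, γ}: total = 1010
  {β, α}: total = 1132
  {γ, δ}: total = 1155
  {β, γ}: total = 1170
  {α, δ}: total = 1241
  {β, δ}: total = 1562
Best pair: {ε, α} with total 720.

{ε, α}, total 720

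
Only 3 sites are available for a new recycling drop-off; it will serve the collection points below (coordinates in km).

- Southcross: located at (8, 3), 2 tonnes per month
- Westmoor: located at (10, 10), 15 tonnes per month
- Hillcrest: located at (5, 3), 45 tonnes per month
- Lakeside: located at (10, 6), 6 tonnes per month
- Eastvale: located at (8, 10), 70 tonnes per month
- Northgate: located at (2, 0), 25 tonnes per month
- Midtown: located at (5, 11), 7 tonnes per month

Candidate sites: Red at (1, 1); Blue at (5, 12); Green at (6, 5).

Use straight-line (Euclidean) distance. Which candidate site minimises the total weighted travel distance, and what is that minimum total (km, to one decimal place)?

Total weighted distance at each candidate:
  Red (1, 1): total = 1377.4
  Blue (5, 12): total = 1120.2
  Green (6, 5): total = 806.7
Minimum is at Green with total 806.7 km.

Green, total 806.7 km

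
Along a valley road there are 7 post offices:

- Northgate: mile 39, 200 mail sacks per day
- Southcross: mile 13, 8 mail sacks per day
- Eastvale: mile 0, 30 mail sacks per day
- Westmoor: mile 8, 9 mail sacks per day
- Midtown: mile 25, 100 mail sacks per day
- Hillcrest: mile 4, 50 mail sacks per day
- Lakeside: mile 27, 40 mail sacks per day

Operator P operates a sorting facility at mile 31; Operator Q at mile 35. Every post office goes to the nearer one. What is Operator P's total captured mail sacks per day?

237

The indifferent point is the midpoint (31+35)/2 = 33; post offices left of it (closer to Operator P at 31) go to Operator P, those right go to Operator Q.
  Eastvale at 0 (w=30) → Operator P
  Hillcrest at 4 (w=50) → Operator P
  Westmoor at 8 (w=9) → Operator P
  Southcross at 13 (w=8) → Operator P
  Midtown at 25 (w=100) → Operator P
  Lakeside at 27 (w=40) → Operator P
  Northgate at 39 (w=200) → Operator Q
Operator P captures 237; Operator Q captures 200.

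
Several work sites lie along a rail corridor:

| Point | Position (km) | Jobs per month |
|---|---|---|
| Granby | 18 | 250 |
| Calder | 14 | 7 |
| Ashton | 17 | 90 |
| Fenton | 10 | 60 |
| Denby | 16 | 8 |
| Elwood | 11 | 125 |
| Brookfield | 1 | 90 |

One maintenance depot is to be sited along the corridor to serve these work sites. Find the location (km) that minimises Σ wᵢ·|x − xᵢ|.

x = 17

For a sum of weighted absolute distances on a line, the optimum is the weighted median (not the mean). Total weight W = 630; half-weight = 315.
Sort by position and accumulate weight:
  km 1 (Brookfield, w=90) → cum 90
  km 10 (Fenton, w=60) → cum 150
  km 11 (Elwood, w=125) → cum 275
  km 14 (Calder, w=7) → cum 282
  km 16 (Denby, w=8) → cum 290
  km 17 (Ashton, w=90) → cum 380  ≥ 315 → median here
  km 18 (Granby, w=250) → cum 630
Optimal location: km 17.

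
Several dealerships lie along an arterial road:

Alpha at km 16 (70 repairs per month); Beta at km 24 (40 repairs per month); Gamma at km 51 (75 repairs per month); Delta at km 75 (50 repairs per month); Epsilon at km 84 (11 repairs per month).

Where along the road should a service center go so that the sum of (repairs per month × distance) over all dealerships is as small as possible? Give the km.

x = 51

For a sum of weighted absolute distances on a line, the optimum is the weighted median (not the mean). Total weight W = 246; half-weight = 123.
Sort by position and accumulate weight:
  km 16 (Alpha, w=70) → cum 70
  km 24 (Beta, w=40) → cum 110
  km 51 (Gamma, w=75) → cum 185  ≥ 123 → median here
  km 75 (Delta, w=50) → cum 235
  km 84 (Epsilon, w=11) → cum 246
Optimal location: km 51.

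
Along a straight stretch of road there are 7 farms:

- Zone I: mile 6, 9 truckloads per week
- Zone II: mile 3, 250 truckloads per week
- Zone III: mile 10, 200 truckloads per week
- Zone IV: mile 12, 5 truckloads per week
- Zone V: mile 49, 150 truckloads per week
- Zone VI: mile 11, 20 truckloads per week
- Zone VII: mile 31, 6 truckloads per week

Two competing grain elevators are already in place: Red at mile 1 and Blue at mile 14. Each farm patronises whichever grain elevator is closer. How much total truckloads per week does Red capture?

The indifferent point is the midpoint (1+14)/2 = 7.5; farms left of it (closer to Red at 1) go to Red, those right go to Blue.
  Zone II at 3 (w=250) → Red
  Zone I at 6 (w=9) → Red
  Zone III at 10 (w=200) → Blue
  Zone VI at 11 (w=20) → Blue
  Zone IV at 12 (w=5) → Blue
  Zone VII at 31 (w=6) → Blue
  Zone V at 49 (w=150) → Blue
Red captures 259; Blue captures 381.

259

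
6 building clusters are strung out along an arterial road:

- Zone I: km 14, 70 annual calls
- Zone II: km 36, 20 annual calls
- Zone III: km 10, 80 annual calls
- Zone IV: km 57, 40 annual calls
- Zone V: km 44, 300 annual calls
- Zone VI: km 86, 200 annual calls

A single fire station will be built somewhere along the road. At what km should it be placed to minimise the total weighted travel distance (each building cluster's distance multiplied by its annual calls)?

For a sum of weighted absolute distances on a line, the optimum is the weighted median (not the mean). Total weight W = 710; half-weight = 355.
Sort by position and accumulate weight:
  km 10 (Zone III, w=80) → cum 80
  km 14 (Zone I, w=70) → cum 150
  km 36 (Zone II, w=20) → cum 170
  km 44 (Zone V, w=300) → cum 470  ≥ 355 → median here
  km 57 (Zone IV, w=40) → cum 510
  km 86 (Zone VI, w=200) → cum 710
Optimal location: km 44.

x = 44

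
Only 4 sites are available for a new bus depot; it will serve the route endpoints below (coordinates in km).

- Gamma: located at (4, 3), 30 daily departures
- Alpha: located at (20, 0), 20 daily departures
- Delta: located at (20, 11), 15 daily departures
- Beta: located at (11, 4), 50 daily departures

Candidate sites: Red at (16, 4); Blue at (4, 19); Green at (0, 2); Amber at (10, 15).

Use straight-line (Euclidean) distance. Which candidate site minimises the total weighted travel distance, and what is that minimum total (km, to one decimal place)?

Red, total 845.3 km

Total weighted distance at each candidate:
  Red (16, 4): total = 845.3
  Blue (4, 19): total = 2072.8
  Green (0, 2): total = 1413.7
  Amber (10, 15): total = 1476.9
Minimum is at Red with total 845.3 km.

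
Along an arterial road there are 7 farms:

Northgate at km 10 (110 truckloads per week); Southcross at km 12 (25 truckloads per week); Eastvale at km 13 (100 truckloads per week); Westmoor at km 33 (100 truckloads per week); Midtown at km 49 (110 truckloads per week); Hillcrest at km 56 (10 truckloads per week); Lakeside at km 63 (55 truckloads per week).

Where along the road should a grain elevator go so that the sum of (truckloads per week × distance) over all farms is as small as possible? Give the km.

x = 33

For a sum of weighted absolute distances on a line, the optimum is the weighted median (not the mean). Total weight W = 510; half-weight = 255.
Sort by position and accumulate weight:
  km 10 (Northgate, w=110) → cum 110
  km 12 (Southcross, w=25) → cum 135
  km 13 (Eastvale, w=100) → cum 235
  km 33 (Westmoor, w=100) → cum 335  ≥ 255 → median here
  km 49 (Midtown, w=110) → cum 445
  km 56 (Hillcrest, w=10) → cum 455
  km 63 (Lakeside, w=55) → cum 510
Optimal location: km 33.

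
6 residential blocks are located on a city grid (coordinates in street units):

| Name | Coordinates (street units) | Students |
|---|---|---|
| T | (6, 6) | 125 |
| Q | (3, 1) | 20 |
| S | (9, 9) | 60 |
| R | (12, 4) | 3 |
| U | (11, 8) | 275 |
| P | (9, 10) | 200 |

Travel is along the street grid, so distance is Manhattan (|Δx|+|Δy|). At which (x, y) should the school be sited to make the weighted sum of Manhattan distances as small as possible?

Manhattan distance separates: Σwᵢ(|x−xᵢ|+|y−yᵢ|) = Σwᵢ|x−xᵢ| + Σwᵢ|y−yᵢ|, so x and y are optimised independently as 1-D weighted medians.
Total weight W = 683; half = 341.5.
x-coordinate, sorted with cumulative weight:
  x=3 (Q, w=20) cum 20
  x=6 (T, w=125) cum 145
  x=9 (S, w=60) cum 205
  x=9 (P, w=200) cum 405  ← median
  x=11 (U, w=275) cum 680
  x=12 (R, w=3) cum 683
⇒ x* = 9
y-coordinate, sorted with cumulative weight:
  y=1 (Q, w=20) cum 20
  y=4 (R, w=3) cum 23
  y=6 (T, w=125) cum 148
  y=8 (U, w=275) cum 423  ← median
  y=9 (S, w=60) cum 483
  y=10 (P, w=200) cum 683
⇒ y* = 8

(9, 8)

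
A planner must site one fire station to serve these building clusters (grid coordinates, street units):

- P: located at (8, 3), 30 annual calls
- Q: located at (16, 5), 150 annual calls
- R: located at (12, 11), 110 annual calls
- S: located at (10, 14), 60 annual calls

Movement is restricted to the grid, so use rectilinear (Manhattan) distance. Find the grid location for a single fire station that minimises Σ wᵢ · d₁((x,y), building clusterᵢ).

Manhattan distance separates: Σwᵢ(|x−xᵢ|+|y−yᵢ|) = Σwᵢ|x−xᵢ| + Σwᵢ|y−yᵢ|, so x and y are optimised independently as 1-D weighted medians.
Total weight W = 350; half = 175.
x-coordinate, sorted with cumulative weight:
  x=8 (P, w=30) cum 30
  x=10 (S, w=60) cum 90
  x=12 (R, w=110) cum 200  ← median
  x=16 (Q, w=150) cum 350
⇒ x* = 12
y-coordinate, sorted with cumulative weight:
  y=3 (P, w=30) cum 30
  y=5 (Q, w=150) cum 180  ← median
  y=11 (R, w=110) cum 290
  y=14 (S, w=60) cum 350
⇒ y* = 5

(12, 5)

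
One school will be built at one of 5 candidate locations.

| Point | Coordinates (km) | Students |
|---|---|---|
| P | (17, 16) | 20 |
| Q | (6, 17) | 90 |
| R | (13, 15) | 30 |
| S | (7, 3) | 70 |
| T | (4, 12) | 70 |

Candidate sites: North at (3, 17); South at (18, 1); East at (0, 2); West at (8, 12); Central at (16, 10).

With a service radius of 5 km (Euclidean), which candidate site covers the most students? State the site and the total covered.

North, covering 90

Coverage radius r = 5 km; a point is covered iff (Δx)²+(Δy)² ≤ 5² = 25.
  North (3, 17): covers {Q} → 90
  South (18, 1): covers {none} → 0
  East (0, 2): covers {none} → 0
  West (8, 12): covers {T} → 70
  Central (16, 10): covers {none} → 0
Maximum coverage at North: 90 students.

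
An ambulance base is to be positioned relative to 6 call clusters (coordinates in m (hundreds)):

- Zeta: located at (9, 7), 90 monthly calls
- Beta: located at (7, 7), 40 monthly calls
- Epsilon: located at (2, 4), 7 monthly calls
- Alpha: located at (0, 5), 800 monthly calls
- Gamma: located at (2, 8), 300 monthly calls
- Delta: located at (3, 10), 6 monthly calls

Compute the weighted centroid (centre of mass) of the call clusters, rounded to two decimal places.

The minimiser of Σwᵢ‖p−pᵢ‖² is the weighted centroid p* = (Σwᵢpᵢ)/(Σwᵢ).
Σwᵢ = 1243.
Σwᵢxᵢ = 90·9 + 40·7 + 7·2 + 800·0 + 300·2 + 6·3 = 1722.
Σwᵢyᵢ = 90·7 + 40·7 + 7·4 + 800·5 + 300·8 + 6·10 = 7398.
x* = 1722/1243 = 1.39, y* = 7398/1243 = 5.95.

(1.39, 5.95)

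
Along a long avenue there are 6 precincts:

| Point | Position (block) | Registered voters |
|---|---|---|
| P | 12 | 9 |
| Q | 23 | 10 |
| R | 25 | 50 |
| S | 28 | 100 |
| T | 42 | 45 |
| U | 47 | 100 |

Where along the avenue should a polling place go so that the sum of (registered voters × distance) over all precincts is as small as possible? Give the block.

For a sum of weighted absolute distances on a line, the optimum is the weighted median (not the mean). Total weight W = 314; half-weight = 157.
Sort by position and accumulate weight:
  block 12 (P, w=9) → cum 9
  block 23 (Q, w=10) → cum 19
  block 25 (R, w=50) → cum 69
  block 28 (S, w=100) → cum 169  ≥ 157 → median here
  block 42 (T, w=45) → cum 214
  block 47 (U, w=100) → cum 314
Optimal location: block 28.

x = 28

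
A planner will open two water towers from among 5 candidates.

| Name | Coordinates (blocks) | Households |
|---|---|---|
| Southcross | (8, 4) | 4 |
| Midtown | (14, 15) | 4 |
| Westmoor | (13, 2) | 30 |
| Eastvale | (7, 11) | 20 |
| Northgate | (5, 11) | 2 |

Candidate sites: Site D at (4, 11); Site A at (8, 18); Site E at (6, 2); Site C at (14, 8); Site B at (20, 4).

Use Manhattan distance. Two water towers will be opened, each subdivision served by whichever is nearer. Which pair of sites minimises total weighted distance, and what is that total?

Evaluate every pair (each demand assigned to the nearer of the two):
  {Site D, Site C}: total = 340
  {Site D, Site E}: total = 344
  {Site D, Site B}: total = 432
  {Site A, Site E}: total = 442
  {Site A, Site C}: total = 458
  {Site E, Site C}: total = 474
  {Site C, Site B}: total = 502
  {Site E, Site B}: total = 514
  {Site A, Site B}: total = 534
  {Site D, Site A}: total = 682
Best pair: {Site D, Site C} with total 340.

{Site D, Site C}, total 340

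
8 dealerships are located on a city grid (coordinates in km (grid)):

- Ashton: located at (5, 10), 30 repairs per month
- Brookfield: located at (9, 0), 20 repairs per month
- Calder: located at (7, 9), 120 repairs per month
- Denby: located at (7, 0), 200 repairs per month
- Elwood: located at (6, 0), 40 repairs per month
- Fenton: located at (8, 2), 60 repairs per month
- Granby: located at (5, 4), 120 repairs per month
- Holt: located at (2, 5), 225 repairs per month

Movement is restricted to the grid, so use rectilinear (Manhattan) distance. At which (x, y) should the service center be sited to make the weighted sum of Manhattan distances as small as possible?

Manhattan distance separates: Σwᵢ(|x−xᵢ|+|y−yᵢ|) = Σwᵢ|x−xᵢ| + Σwᵢ|y−yᵢ|, so x and y are optimised independently as 1-D weighted medians.
Total weight W = 815; half = 407.5.
x-coordinate, sorted with cumulative weight:
  x=2 (Holt, w=225) cum 225
  x=5 (Ashton, w=30) cum 255
  x=5 (Granby, w=120) cum 375
  x=6 (Elwood, w=40) cum 415  ← median
  x=7 (Calder, w=120) cum 535
  x=7 (Denby, w=200) cum 735
  x=8 (Fenton, w=60) cum 795
  x=9 (Brookfield, w=20) cum 815
⇒ x* = 6
y-coordinate, sorted with cumulative weight:
  y=0 (Brookfield, w=20) cum 20
  y=0 (Denby, w=200) cum 220
  y=0 (Elwood, w=40) cum 260
  y=2 (Fenton, w=60) cum 320
  y=4 (Granby, w=120) cum 440  ← median
  y=5 (Holt, w=225) cum 665
  y=9 (Calder, w=120) cum 785
  y=10 (Ashton, w=30) cum 815
⇒ y* = 4

(6, 4)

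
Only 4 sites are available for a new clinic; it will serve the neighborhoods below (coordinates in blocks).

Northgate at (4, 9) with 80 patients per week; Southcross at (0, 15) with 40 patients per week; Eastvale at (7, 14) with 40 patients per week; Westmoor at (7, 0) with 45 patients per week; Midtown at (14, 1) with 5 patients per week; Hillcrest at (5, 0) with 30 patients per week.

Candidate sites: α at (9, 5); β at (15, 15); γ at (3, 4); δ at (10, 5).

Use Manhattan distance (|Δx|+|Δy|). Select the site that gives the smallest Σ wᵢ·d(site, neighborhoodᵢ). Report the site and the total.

γ, total 2210 blocks

Total weighted distance at each candidate:
  α (9, 5): total = 2550
  β (15, 15): total = 4180
  γ (3, 4): total = 2210
  δ (10, 5): total = 2780
Minimum is at γ with total 2210 blocks.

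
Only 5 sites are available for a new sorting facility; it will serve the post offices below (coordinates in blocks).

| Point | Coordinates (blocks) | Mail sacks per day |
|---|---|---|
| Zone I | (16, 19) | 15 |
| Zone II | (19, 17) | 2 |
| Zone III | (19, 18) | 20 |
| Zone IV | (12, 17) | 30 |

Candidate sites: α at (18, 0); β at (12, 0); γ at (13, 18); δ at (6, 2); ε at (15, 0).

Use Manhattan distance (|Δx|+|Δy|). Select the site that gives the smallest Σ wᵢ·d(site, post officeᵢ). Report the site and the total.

γ, total 254 blocks

Total weighted distance at each candidate:
  α (18, 0): total = 1421
  β (12, 0): total = 1403
  γ (13, 18): total = 254
  δ (6, 2): total = 1671
  ε (15, 0): total = 1382
Minimum is at γ with total 254 blocks.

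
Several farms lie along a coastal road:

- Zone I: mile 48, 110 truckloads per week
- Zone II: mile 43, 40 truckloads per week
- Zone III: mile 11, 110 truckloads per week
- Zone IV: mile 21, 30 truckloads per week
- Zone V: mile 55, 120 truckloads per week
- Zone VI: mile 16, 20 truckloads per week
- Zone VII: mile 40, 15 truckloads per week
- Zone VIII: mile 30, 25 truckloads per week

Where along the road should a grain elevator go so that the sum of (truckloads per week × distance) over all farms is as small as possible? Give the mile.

x = 43

For a sum of weighted absolute distances on a line, the optimum is the weighted median (not the mean). Total weight W = 470; half-weight = 235.
Sort by position and accumulate weight:
  mile 11 (Zone III, w=110) → cum 110
  mile 16 (Zone VI, w=20) → cum 130
  mile 21 (Zone IV, w=30) → cum 160
  mile 30 (Zone VIII, w=25) → cum 185
  mile 40 (Zone VII, w=15) → cum 200
  mile 43 (Zone II, w=40) → cum 240  ≥ 235 → median here
  mile 48 (Zone I, w=110) → cum 350
  mile 55 (Zone V, w=120) → cum 470
Optimal location: mile 43.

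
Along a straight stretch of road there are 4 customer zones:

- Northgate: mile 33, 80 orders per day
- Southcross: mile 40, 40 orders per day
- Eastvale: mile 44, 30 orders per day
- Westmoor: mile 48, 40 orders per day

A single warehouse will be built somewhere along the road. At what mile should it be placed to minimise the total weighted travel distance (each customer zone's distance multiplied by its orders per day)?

x = 40

For a sum of weighted absolute distances on a line, the optimum is the weighted median (not the mean). Total weight W = 190; half-weight = 95.
Sort by position and accumulate weight:
  mile 33 (Northgate, w=80) → cum 80
  mile 40 (Southcross, w=40) → cum 120  ≥ 95 → median here
  mile 44 (Eastvale, w=30) → cum 150
  mile 48 (Westmoor, w=40) → cum 190
Optimal location: mile 40.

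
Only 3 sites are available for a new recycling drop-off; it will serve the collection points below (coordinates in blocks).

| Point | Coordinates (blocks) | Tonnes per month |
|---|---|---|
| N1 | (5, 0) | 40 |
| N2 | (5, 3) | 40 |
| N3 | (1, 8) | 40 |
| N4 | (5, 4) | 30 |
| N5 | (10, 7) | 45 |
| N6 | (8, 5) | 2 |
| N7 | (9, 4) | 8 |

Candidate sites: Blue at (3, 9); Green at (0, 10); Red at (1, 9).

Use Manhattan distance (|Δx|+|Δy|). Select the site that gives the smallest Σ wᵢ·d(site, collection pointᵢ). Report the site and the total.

Blue, total 1601 blocks

Total weighted distance at each candidate:
  Blue (3, 9): total = 1601
  Green (0, 10): total = 2261
  Red (1, 9): total = 1851
Minimum is at Blue with total 1601 blocks.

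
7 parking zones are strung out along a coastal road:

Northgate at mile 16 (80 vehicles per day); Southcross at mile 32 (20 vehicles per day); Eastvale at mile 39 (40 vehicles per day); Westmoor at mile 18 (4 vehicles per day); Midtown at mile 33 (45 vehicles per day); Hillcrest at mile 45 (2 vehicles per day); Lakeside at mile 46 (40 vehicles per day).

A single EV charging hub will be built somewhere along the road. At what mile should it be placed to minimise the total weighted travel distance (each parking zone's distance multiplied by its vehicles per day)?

For a sum of weighted absolute distances on a line, the optimum is the weighted median (not the mean). Total weight W = 231; half-weight = 115.5.
Sort by position and accumulate weight:
  mile 16 (Northgate, w=80) → cum 80
  mile 18 (Westmoor, w=4) → cum 84
  mile 32 (Southcross, w=20) → cum 104
  mile 33 (Midtown, w=45) → cum 149  ≥ 115.5 → median here
  mile 39 (Eastvale, w=40) → cum 189
  mile 45 (Hillcrest, w=2) → cum 191
  mile 46 (Lakeside, w=40) → cum 231
Optimal location: mile 33.

x = 33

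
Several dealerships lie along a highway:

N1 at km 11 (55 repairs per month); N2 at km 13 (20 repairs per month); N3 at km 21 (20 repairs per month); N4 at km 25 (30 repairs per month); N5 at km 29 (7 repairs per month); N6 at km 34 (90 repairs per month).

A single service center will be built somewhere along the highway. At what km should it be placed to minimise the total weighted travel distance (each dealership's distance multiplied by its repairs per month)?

x = 25

For a sum of weighted absolute distances on a line, the optimum is the weighted median (not the mean). Total weight W = 222; half-weight = 111.
Sort by position and accumulate weight:
  km 11 (N1, w=55) → cum 55
  km 13 (N2, w=20) → cum 75
  km 21 (N3, w=20) → cum 95
  km 25 (N4, w=30) → cum 125  ≥ 111 → median here
  km 29 (N5, w=7) → cum 132
  km 34 (N6, w=90) → cum 222
Optimal location: km 25.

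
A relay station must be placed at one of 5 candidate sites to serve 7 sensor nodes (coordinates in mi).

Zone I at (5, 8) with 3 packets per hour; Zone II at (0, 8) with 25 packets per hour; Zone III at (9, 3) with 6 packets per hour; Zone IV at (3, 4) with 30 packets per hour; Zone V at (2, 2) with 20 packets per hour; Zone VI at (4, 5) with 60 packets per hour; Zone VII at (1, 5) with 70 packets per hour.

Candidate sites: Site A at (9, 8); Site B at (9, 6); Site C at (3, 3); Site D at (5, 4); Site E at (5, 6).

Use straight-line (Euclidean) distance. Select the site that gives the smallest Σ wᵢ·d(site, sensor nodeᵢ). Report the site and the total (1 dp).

Total weighted distance at each candidate:
  Site A (9, 8): total = 1615.7
  Site B (9, 6): total = 1483.2
  Site C (3, 3): total = 588.4
  Site D (5, 4): total = 702.4
  Site E (5, 6): total = 729.0
Minimum is at Site C with total 588.4 mi.

Site C, total 588.4 mi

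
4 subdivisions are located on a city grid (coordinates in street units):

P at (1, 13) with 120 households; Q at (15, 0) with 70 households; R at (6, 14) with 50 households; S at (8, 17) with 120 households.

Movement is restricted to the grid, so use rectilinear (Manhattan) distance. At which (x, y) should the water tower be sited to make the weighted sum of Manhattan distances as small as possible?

Manhattan distance separates: Σwᵢ(|x−xᵢ|+|y−yᵢ|) = Σwᵢ|x−xᵢ| + Σwᵢ|y−yᵢ|, so x and y are optimised independently as 1-D weighted medians.
Total weight W = 360; half = 180.
x-coordinate, sorted with cumulative weight:
  x=1 (P, w=120) cum 120
  x=6 (R, w=50) cum 170
  x=8 (S, w=120) cum 290  ← median
  x=15 (Q, w=70) cum 360
⇒ x* = 8
y-coordinate, sorted with cumulative weight:
  y=0 (Q, w=70) cum 70
  y=13 (P, w=120) cum 190  ← median
  y=14 (R, w=50) cum 240
  y=17 (S, w=120) cum 360
⇒ y* = 13

(8, 13)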